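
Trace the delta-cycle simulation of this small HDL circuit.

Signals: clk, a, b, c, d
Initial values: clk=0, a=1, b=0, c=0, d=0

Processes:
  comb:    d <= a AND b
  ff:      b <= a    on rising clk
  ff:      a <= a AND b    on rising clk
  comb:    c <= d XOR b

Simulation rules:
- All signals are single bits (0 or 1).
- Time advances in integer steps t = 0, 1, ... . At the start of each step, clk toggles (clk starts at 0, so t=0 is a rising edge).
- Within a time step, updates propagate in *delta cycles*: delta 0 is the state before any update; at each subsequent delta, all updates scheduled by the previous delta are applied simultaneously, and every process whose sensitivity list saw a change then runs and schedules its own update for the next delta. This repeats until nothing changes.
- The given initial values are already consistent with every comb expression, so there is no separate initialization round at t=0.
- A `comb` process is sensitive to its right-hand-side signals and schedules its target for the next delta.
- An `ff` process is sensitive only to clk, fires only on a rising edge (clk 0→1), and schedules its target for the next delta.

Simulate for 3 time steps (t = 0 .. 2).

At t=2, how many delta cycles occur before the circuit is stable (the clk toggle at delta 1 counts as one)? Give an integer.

t=0 Δ0: a=1 d=0 c=0 clk=0 b=0
  Δ1: clk:0→1
  Δ2: a:1→0, b:0→1
  Δ3: c:0→1
  (3Δ to stable)
t=1 Δ0: a=0 d=0 c=1 clk=1 b=1
  Δ1: clk:1→0
  (1Δ to stable)
t=2 Δ0: a=0 d=0 c=1 clk=0 b=1
  Δ1: clk:0→1
  Δ2: b:1→0
  Δ3: c:1→0
  (3Δ to stable)

3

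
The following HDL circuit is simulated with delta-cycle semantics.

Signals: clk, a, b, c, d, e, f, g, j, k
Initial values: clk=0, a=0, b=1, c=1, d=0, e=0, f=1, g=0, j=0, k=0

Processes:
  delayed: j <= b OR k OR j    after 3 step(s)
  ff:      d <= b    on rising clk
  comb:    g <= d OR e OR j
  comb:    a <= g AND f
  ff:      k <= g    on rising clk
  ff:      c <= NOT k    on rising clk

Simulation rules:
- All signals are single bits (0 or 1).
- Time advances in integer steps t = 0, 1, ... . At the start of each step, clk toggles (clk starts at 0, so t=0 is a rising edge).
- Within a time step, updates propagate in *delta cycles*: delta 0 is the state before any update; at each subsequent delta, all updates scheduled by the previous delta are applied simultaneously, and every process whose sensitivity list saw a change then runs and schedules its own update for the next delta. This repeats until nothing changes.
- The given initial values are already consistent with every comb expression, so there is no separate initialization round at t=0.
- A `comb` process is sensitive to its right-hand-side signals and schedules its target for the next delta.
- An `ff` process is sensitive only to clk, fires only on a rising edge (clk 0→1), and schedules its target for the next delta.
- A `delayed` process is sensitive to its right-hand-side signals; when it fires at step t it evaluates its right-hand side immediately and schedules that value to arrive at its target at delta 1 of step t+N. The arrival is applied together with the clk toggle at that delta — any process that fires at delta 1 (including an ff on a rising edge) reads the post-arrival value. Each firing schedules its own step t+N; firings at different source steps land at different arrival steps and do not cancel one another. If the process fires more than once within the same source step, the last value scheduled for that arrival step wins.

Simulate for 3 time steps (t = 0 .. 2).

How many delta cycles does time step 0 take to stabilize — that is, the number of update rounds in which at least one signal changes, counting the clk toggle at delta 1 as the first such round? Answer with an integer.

4

t0.Δ0 j=0 g=0 f=1 b=1 c=1 clk=0 d=0 k=0 e=0 a=0
t0.Δ1 j=0 g=0 f=1 b=1 c=1 clk=1 d=0 k=0 e=0 a=0
t0.Δ2 j=0 g=0 f=1 b=1 c=1 clk=1 d=1 k=0 e=0 a=0
t0.Δ3 j=0 g=1 f=1 b=1 c=1 clk=1 d=1 k=0 e=0 a=0
t0.Δ4 j=0 g=1 f=1 b=1 c=1 clk=1 d=1 k=0 e=0 a=1
t1.Δ0 j=0 g=1 f=1 b=1 c=1 clk=1 d=1 k=0 e=0 a=1
t1.Δ1 j=0 g=1 f=1 b=1 c=1 clk=0 d=1 k=0 e=0 a=1
t2.Δ0 j=0 g=1 f=1 b=1 c=1 clk=0 d=1 k=0 e=0 a=1
t2.Δ1 j=0 g=1 f=1 b=1 c=1 clk=1 d=1 k=0 e=0 a=1
t2.Δ2 j=0 g=1 f=1 b=1 c=1 clk=1 d=1 k=1 e=0 a=1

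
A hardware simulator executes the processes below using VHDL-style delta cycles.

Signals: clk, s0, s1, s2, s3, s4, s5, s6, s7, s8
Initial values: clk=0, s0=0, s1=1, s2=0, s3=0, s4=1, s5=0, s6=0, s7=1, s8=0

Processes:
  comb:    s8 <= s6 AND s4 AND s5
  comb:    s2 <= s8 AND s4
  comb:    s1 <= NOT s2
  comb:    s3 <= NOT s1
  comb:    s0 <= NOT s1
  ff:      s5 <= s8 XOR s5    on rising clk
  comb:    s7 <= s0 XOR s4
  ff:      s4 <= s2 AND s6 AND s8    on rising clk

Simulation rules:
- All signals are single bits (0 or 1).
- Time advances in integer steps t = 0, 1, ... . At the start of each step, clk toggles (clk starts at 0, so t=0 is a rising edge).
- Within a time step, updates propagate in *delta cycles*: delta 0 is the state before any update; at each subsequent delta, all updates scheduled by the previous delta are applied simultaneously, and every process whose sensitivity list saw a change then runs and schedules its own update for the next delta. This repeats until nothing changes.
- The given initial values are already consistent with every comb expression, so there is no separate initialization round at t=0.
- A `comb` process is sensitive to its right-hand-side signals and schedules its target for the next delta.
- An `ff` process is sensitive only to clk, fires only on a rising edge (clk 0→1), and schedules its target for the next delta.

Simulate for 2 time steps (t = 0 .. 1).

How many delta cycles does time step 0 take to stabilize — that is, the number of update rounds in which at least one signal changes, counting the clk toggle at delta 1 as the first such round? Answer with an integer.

3

[bits: s0,s2,s5,s1,s8,clk,s7,s4,s6,s3]
t=0: Δ0=0001001100 Δ1=0001011100 Δ2=0001011000 Δ3=0001010000 | 3Δ
t=1: Δ0=0001010000 Δ1=0001000000 | 1Δ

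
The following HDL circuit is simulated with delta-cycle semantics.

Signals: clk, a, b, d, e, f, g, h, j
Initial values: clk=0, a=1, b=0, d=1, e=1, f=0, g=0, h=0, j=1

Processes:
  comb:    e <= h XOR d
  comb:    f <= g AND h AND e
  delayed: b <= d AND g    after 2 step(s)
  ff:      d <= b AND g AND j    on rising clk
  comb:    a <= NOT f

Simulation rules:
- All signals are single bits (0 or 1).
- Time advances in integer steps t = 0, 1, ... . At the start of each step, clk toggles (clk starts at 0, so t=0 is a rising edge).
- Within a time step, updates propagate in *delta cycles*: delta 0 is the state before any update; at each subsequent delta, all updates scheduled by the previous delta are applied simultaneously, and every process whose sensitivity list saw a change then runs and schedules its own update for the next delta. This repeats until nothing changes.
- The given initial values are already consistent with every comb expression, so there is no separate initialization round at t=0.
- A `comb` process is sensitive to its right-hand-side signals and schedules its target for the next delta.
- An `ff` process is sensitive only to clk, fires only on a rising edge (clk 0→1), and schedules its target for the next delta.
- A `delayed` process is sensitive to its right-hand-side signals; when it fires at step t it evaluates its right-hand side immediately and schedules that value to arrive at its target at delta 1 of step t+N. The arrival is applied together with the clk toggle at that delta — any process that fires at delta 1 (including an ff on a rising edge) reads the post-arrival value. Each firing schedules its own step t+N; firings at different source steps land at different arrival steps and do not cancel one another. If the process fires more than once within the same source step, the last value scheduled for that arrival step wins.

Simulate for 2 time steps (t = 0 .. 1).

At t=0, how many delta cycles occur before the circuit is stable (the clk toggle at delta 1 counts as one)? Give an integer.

3

[bits: j,e,h,f,clk,g,d,b,a]
t=0: Δ0=110000101 Δ1=110010101 Δ2=110010001 Δ3=100010001 | 3Δ
t=1: Δ0=100010001 Δ1=100000001 | 1Δ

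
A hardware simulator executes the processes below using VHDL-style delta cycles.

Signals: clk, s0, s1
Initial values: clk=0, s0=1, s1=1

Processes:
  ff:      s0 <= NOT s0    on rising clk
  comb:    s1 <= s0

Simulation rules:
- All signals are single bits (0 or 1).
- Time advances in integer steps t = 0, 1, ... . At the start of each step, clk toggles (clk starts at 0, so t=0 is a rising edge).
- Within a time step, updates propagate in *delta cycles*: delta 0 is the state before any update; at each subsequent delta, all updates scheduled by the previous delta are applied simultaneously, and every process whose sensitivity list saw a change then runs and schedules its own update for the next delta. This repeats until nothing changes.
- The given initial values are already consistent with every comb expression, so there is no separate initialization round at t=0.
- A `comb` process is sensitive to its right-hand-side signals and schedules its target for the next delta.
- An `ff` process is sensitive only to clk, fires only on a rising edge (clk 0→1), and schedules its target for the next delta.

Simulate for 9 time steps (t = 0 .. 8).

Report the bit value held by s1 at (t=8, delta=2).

t=0 Δ0: clk=0 s1=1 s0=1
  Δ1: clk:0→1
  Δ2: s0:1→0
  Δ3: s1:1→0
  (3Δ to stable)
t=1 Δ0: clk=1 s1=0 s0=0
  Δ1: clk:1→0
  (1Δ to stable)
t=2 Δ0: clk=0 s1=0 s0=0
  Δ1: clk:0→1
  Δ2: s0:0→1
  Δ3: s1:0→1
  (3Δ to stable)
t=3 Δ0: clk=1 s1=1 s0=1
  Δ1: clk:1→0
  (1Δ to stable)
t=4 Δ0: clk=0 s1=1 s0=1
  Δ1: clk:0→1
  Δ2: s0:1→0
  Δ3: s1:1→0
  (3Δ to stable)
t=5 Δ0: clk=1 s1=0 s0=0
  Δ1: clk:1→0
  (1Δ to stable)
t=6 Δ0: clk=0 s1=0 s0=0
  Δ1: clk:0→1
  Δ2: s0:0→1
  Δ3: s1:0→1
  (3Δ to stable)
t=7 Δ0: clk=1 s1=1 s0=1
  Δ1: clk:1→0
  (1Δ to stable)
t=8 Δ0: clk=0 s1=1 s0=1
  Δ1: clk:0→1
  Δ2: s0:1→0
  Δ3: s1:1→0
  (3Δ to stable)

1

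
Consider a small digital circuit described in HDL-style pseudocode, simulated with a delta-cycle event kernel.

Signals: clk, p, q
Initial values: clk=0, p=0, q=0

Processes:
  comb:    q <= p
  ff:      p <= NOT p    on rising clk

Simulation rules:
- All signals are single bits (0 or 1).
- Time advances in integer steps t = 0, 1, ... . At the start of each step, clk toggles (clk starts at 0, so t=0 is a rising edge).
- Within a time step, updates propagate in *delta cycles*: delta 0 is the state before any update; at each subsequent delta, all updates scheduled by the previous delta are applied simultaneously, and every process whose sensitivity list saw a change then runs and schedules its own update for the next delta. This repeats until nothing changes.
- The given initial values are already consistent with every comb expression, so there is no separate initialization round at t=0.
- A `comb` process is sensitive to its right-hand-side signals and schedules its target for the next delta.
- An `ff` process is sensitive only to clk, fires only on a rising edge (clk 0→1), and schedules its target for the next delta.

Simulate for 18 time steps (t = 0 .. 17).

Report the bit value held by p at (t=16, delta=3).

t0.Δ0 q=0 clk=0 p=0
t0.Δ1 q=0 clk=1 p=0
t0.Δ2 q=0 clk=1 p=1
t0.Δ3 q=1 clk=1 p=1
t1.Δ0 q=1 clk=1 p=1
t1.Δ1 q=1 clk=0 p=1
t2.Δ0 q=1 clk=0 p=1
t2.Δ1 q=1 clk=1 p=1
t2.Δ2 q=1 clk=1 p=0
t2.Δ3 q=0 clk=1 p=0
t3.Δ0 q=0 clk=1 p=0
t3.Δ1 q=0 clk=0 p=0
t4.Δ0 q=0 clk=0 p=0
t4.Δ1 q=0 clk=1 p=0
t4.Δ2 q=0 clk=1 p=1
t4.Δ3 q=1 clk=1 p=1
t5.Δ0 q=1 clk=1 p=1
t5.Δ1 q=1 clk=0 p=1
t6.Δ0 q=1 clk=0 p=1
t6.Δ1 q=1 clk=1 p=1
t6.Δ2 q=1 clk=1 p=0
t6.Δ3 q=0 clk=1 p=0
t7.Δ0 q=0 clk=1 p=0
t7.Δ1 q=0 clk=0 p=0
t8.Δ0 q=0 clk=0 p=0
t8.Δ1 q=0 clk=1 p=0
t8.Δ2 q=0 clk=1 p=1
t8.Δ3 q=1 clk=1 p=1
t9.Δ0 q=1 clk=1 p=1
t9.Δ1 q=1 clk=0 p=1
t10.Δ0 q=1 clk=0 p=1
t10.Δ1 q=1 clk=1 p=1
t10.Δ2 q=1 clk=1 p=0
t10.Δ3 q=0 clk=1 p=0
t11.Δ0 q=0 clk=1 p=0
t11.Δ1 q=0 clk=0 p=0
t12.Δ0 q=0 clk=0 p=0
t12.Δ1 q=0 clk=1 p=0
t12.Δ2 q=0 clk=1 p=1
t12.Δ3 q=1 clk=1 p=1
t13.Δ0 q=1 clk=1 p=1
t13.Δ1 q=1 clk=0 p=1
t14.Δ0 q=1 clk=0 p=1
t14.Δ1 q=1 clk=1 p=1
t14.Δ2 q=1 clk=1 p=0
t14.Δ3 q=0 clk=1 p=0
t15.Δ0 q=0 clk=1 p=0
t15.Δ1 q=0 clk=0 p=0
t16.Δ0 q=0 clk=0 p=0
t16.Δ1 q=0 clk=1 p=0
t16.Δ2 q=0 clk=1 p=1
t16.Δ3 q=1 clk=1 p=1
t17.Δ0 q=1 clk=1 p=1
t17.Δ1 q=1 clk=0 p=1

1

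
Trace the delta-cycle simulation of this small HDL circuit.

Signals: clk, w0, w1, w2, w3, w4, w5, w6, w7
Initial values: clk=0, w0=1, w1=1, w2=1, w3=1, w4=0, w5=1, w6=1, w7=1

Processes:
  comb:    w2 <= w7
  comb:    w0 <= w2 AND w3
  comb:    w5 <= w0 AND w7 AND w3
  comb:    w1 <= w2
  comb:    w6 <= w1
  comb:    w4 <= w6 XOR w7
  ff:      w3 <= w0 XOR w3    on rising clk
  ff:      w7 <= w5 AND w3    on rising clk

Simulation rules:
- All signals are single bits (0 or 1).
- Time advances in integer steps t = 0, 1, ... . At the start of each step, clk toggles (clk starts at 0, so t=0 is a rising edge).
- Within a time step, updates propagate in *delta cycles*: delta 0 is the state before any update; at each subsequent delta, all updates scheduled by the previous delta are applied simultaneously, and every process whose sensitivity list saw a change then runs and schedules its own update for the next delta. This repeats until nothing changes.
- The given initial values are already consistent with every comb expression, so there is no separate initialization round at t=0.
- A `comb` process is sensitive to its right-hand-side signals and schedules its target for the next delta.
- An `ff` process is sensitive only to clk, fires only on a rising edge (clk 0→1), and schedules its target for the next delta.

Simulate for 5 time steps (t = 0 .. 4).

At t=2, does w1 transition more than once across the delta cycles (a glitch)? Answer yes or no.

no

t=0 Δ0: w0=1 w7=1 w5=1 w3=1 w2=1 w6=1 clk=0 w1=1 w4=0
  Δ1: clk:0→1
  Δ2: w3:1→0
  Δ3: w0:1→0, w5:1→0
  (3Δ to stable)
t=1 Δ0: w0=0 w7=1 w5=0 w3=0 w2=1 w6=1 clk=1 w1=1 w4=0
  Δ1: clk:1→0
  (1Δ to stable)
t=2 Δ0: w0=0 w7=1 w5=0 w3=0 w2=1 w6=1 clk=0 w1=1 w4=0
  Δ1: clk:0→1
  Δ2: w7:1→0
  Δ3: w2:1→0, w4:0→1
  Δ4: w1:1→0
  Δ5: w6:1→0
  Δ6: w4:1→0
  (6Δ to stable)
t=3 Δ0: w0=0 w7=0 w5=0 w3=0 w2=0 w6=0 clk=1 w1=0 w4=0
  Δ1: clk:1→0
  (1Δ to stable)
t=4 Δ0: w0=0 w7=0 w5=0 w3=0 w2=0 w6=0 clk=0 w1=0 w4=0
  Δ1: clk:0→1
  (1Δ to stable)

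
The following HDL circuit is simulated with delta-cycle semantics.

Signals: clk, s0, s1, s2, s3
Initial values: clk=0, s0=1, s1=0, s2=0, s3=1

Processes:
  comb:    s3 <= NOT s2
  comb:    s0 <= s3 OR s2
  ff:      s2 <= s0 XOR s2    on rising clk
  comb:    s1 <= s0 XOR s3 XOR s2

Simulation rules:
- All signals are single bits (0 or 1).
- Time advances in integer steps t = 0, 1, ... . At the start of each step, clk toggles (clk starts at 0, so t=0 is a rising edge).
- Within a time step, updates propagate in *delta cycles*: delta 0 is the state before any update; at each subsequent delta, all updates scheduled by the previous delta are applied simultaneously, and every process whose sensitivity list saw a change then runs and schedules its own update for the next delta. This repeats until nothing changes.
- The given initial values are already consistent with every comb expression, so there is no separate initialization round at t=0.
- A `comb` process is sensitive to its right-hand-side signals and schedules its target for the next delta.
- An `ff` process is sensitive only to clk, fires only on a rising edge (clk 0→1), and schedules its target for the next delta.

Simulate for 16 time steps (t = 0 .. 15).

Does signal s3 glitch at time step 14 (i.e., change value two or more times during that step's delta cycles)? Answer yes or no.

no

t0.Δ0 s1=0 s0=1 s3=1 s2=0 clk=0
t0.Δ1 s1=0 s0=1 s3=1 s2=0 clk=1
t0.Δ2 s1=0 s0=1 s3=1 s2=1 clk=1
t0.Δ3 s1=1 s0=1 s3=0 s2=1 clk=1
t0.Δ4 s1=0 s0=1 s3=0 s2=1 clk=1
t1.Δ0 s1=0 s0=1 s3=0 s2=1 clk=1
t1.Δ1 s1=0 s0=1 s3=0 s2=1 clk=0
t2.Δ0 s1=0 s0=1 s3=0 s2=1 clk=0
t2.Δ1 s1=0 s0=1 s3=0 s2=1 clk=1
t2.Δ2 s1=0 s0=1 s3=0 s2=0 clk=1
t2.Δ3 s1=1 s0=0 s3=1 s2=0 clk=1
t2.Δ4 s1=1 s0=1 s3=1 s2=0 clk=1
t2.Δ5 s1=0 s0=1 s3=1 s2=0 clk=1
t3.Δ0 s1=0 s0=1 s3=1 s2=0 clk=1
t3.Δ1 s1=0 s0=1 s3=1 s2=0 clk=0
t4.Δ0 s1=0 s0=1 s3=1 s2=0 clk=0
t4.Δ1 s1=0 s0=1 s3=1 s2=0 clk=1
t4.Δ2 s1=0 s0=1 s3=1 s2=1 clk=1
t4.Δ3 s1=1 s0=1 s3=0 s2=1 clk=1
t4.Δ4 s1=0 s0=1 s3=0 s2=1 clk=1
t5.Δ0 s1=0 s0=1 s3=0 s2=1 clk=1
t5.Δ1 s1=0 s0=1 s3=0 s2=1 clk=0
t6.Δ0 s1=0 s0=1 s3=0 s2=1 clk=0
t6.Δ1 s1=0 s0=1 s3=0 s2=1 clk=1
t6.Δ2 s1=0 s0=1 s3=0 s2=0 clk=1
t6.Δ3 s1=1 s0=0 s3=1 s2=0 clk=1
t6.Δ4 s1=1 s0=1 s3=1 s2=0 clk=1
t6.Δ5 s1=0 s0=1 s3=1 s2=0 clk=1
t7.Δ0 s1=0 s0=1 s3=1 s2=0 clk=1
t7.Δ1 s1=0 s0=1 s3=1 s2=0 clk=0
t8.Δ0 s1=0 s0=1 s3=1 s2=0 clk=0
t8.Δ1 s1=0 s0=1 s3=1 s2=0 clk=1
t8.Δ2 s1=0 s0=1 s3=1 s2=1 clk=1
t8.Δ3 s1=1 s0=1 s3=0 s2=1 clk=1
t8.Δ4 s1=0 s0=1 s3=0 s2=1 clk=1
t9.Δ0 s1=0 s0=1 s3=0 s2=1 clk=1
t9.Δ1 s1=0 s0=1 s3=0 s2=1 clk=0
t10.Δ0 s1=0 s0=1 s3=0 s2=1 clk=0
t10.Δ1 s1=0 s0=1 s3=0 s2=1 clk=1
t10.Δ2 s1=0 s0=1 s3=0 s2=0 clk=1
t10.Δ3 s1=1 s0=0 s3=1 s2=0 clk=1
t10.Δ4 s1=1 s0=1 s3=1 s2=0 clk=1
t10.Δ5 s1=0 s0=1 s3=1 s2=0 clk=1
t11.Δ0 s1=0 s0=1 s3=1 s2=0 clk=1
t11.Δ1 s1=0 s0=1 s3=1 s2=0 clk=0
t12.Δ0 s1=0 s0=1 s3=1 s2=0 clk=0
t12.Δ1 s1=0 s0=1 s3=1 s2=0 clk=1
t12.Δ2 s1=0 s0=1 s3=1 s2=1 clk=1
t12.Δ3 s1=1 s0=1 s3=0 s2=1 clk=1
t12.Δ4 s1=0 s0=1 s3=0 s2=1 clk=1
t13.Δ0 s1=0 s0=1 s3=0 s2=1 clk=1
t13.Δ1 s1=0 s0=1 s3=0 s2=1 clk=0
t14.Δ0 s1=0 s0=1 s3=0 s2=1 clk=0
t14.Δ1 s1=0 s0=1 s3=0 s2=1 clk=1
t14.Δ2 s1=0 s0=1 s3=0 s2=0 clk=1
t14.Δ3 s1=1 s0=0 s3=1 s2=0 clk=1
t14.Δ4 s1=1 s0=1 s3=1 s2=0 clk=1
t14.Δ5 s1=0 s0=1 s3=1 s2=0 clk=1
t15.Δ0 s1=0 s0=1 s3=1 s2=0 clk=1
t15.Δ1 s1=0 s0=1 s3=1 s2=0 clk=0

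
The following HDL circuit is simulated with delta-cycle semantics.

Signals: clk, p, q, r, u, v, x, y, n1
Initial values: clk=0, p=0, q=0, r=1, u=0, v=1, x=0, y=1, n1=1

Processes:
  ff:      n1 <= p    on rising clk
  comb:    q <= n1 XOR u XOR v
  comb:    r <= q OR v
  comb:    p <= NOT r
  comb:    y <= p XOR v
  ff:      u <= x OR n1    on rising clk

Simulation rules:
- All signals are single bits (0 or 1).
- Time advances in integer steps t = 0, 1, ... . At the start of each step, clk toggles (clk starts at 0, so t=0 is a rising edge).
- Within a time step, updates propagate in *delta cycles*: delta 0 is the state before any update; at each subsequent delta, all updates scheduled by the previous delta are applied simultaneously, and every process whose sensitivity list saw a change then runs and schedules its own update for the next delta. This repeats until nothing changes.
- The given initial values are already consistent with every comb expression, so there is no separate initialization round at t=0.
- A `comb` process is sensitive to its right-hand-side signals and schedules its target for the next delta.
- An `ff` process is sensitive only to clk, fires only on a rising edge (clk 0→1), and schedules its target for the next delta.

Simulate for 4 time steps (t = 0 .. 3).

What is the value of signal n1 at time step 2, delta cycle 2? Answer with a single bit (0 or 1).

t0.Δ0 x=0 r=1 y=1 q=0 p=0 v=1 u=0 clk=0 n1=1
t0.Δ1 x=0 r=1 y=1 q=0 p=0 v=1 u=0 clk=1 n1=1
t0.Δ2 x=0 r=1 y=1 q=0 p=0 v=1 u=1 clk=1 n1=0
t1.Δ0 x=0 r=1 y=1 q=0 p=0 v=1 u=1 clk=1 n1=0
t1.Δ1 x=0 r=1 y=1 q=0 p=0 v=1 u=1 clk=0 n1=0
t2.Δ0 x=0 r=1 y=1 q=0 p=0 v=1 u=1 clk=0 n1=0
t2.Δ1 x=0 r=1 y=1 q=0 p=0 v=1 u=1 clk=1 n1=0
t2.Δ2 x=0 r=1 y=1 q=0 p=0 v=1 u=0 clk=1 n1=0
t2.Δ3 x=0 r=1 y=1 q=1 p=0 v=1 u=0 clk=1 n1=0
t3.Δ0 x=0 r=1 y=1 q=1 p=0 v=1 u=0 clk=1 n1=0
t3.Δ1 x=0 r=1 y=1 q=1 p=0 v=1 u=0 clk=0 n1=0

0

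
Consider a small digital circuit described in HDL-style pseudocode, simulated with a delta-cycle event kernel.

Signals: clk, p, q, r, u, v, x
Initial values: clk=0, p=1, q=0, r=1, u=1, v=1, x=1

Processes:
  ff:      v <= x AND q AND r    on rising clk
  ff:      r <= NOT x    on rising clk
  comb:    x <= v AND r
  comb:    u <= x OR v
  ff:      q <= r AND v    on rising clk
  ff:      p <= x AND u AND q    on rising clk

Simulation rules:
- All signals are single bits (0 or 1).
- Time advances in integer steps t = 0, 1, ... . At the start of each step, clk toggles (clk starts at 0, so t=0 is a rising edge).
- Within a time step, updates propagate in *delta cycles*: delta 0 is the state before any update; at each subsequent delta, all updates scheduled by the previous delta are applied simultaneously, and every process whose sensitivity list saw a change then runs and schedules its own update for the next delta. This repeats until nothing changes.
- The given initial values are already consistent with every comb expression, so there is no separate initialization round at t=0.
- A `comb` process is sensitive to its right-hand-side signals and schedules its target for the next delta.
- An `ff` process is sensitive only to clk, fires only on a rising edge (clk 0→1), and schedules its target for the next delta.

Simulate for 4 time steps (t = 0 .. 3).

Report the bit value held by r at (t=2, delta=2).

1

t=0 Δ0: r=1 v=1 clk=0 x=1 q=0 p=1 u=1
  Δ1: clk:0→1
  Δ2: r:1→0, v:1→0, q:0→1, p:1→0
  Δ3: x:1→0
  Δ4: u:1→0
  (4Δ to stable)
t=1 Δ0: r=0 v=0 clk=1 x=0 q=1 p=0 u=0
  Δ1: clk:1→0
  (1Δ to stable)
t=2 Δ0: r=0 v=0 clk=0 x=0 q=1 p=0 u=0
  Δ1: clk:0→1
  Δ2: r:0→1, q:1→0
  (2Δ to stable)
t=3 Δ0: r=1 v=0 clk=1 x=0 q=0 p=0 u=0
  Δ1: clk:1→0
  (1Δ to stable)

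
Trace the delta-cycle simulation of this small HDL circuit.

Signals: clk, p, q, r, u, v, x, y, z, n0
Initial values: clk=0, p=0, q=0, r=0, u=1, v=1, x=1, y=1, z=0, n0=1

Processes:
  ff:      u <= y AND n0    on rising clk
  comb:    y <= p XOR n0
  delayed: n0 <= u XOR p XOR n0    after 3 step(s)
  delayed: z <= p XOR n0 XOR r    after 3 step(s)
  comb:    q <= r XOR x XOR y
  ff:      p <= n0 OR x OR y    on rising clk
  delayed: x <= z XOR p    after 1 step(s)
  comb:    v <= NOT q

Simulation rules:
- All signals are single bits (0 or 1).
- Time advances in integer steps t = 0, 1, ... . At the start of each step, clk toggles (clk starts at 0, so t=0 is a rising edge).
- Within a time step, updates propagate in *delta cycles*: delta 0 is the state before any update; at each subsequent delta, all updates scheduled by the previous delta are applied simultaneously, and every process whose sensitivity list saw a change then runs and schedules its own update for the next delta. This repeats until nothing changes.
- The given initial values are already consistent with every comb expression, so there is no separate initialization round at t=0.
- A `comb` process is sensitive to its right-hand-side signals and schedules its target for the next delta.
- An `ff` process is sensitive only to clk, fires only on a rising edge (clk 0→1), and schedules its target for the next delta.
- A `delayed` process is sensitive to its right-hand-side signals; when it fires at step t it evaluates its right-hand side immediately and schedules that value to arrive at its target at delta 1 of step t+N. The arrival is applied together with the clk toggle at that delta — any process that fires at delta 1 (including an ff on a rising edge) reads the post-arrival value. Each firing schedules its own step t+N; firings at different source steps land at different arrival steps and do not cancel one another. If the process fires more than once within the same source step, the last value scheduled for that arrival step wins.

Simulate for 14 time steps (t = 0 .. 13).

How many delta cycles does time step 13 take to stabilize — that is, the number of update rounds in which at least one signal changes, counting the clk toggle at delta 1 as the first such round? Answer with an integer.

t=0 Δ0: n0=1 v=1 y=1 x=1 q=0 u=1 z=0 r=0 p=0 clk=0
  Δ1: clk:0→1
  Δ2: p:0→1
  Δ3: y:1→0
  Δ4: q:0→1
  Δ5: v:1→0
  (5Δ to stable)
t=1 Δ0: n0=1 v=0 y=0 x=1 q=1 u=1 z=0 r=0 p=1 clk=1
  Δ1: clk:1→0
  (1Δ to stable)
t=2 Δ0: n0=1 v=0 y=0 x=1 q=1 u=1 z=0 r=0 p=1 clk=0
  Δ1: clk:0→1
  Δ2: u:1→0
  (2Δ to stable)
t=3 Δ0: n0=1 v=0 y=0 x=1 q=1 u=0 z=0 r=0 p=1 clk=1
  Δ1: clk:1→0
  (1Δ to stable)
t=4 Δ0: n0=1 v=0 y=0 x=1 q=1 u=0 z=0 r=0 p=1 clk=0
  Δ1: clk:0→1
  (1Δ to stable)
t=5 Δ0: n0=1 v=0 y=0 x=1 q=1 u=0 z=0 r=0 p=1 clk=1
  Δ1: n0:1→0, clk:1→0
  Δ2: y:0→1
  Δ3: q:1→0
  Δ4: v:0→1
  (4Δ to stable)
t=6 Δ0: n0=0 v=1 y=1 x=1 q=0 u=0 z=0 r=0 p=1 clk=0
  Δ1: clk:0→1
  (1Δ to stable)
t=7 Δ0: n0=0 v=1 y=1 x=1 q=0 u=0 z=0 r=0 p=1 clk=1
  Δ1: clk:1→0
  (1Δ to stable)
t=8 Δ0: n0=0 v=1 y=1 x=1 q=0 u=0 z=0 r=0 p=1 clk=0
  Δ1: n0:0→1, z:0→1, clk:0→1
  Δ2: y:1→0, u:0→1
  Δ3: q:0→1
  Δ4: v:1→0
  (4Δ to stable)
t=9 Δ0: n0=1 v=0 y=0 x=1 q=1 u=1 z=1 r=0 p=1 clk=1
  Δ1: x:1→0, clk:1→0
  Δ2: q:1→0
  Δ3: v:0→1
  (3Δ to stable)
t=10 Δ0: n0=1 v=1 y=0 x=0 q=0 u=1 z=1 r=0 p=1 clk=0
  Δ1: clk:0→1
  Δ2: u:1→0
  (2Δ to stable)
t=11 Δ0: n0=1 v=1 y=0 x=0 q=0 u=0 z=1 r=0 p=1 clk=1
  Δ1: z:1→0, clk:1→0
  (1Δ to stable)
t=12 Δ0: n0=1 v=1 y=0 x=0 q=0 u=0 z=0 r=0 p=1 clk=0
  Δ1: x:0→1, clk:0→1
  Δ2: q:0→1
  Δ3: v:1→0
  (3Δ to stable)
t=13 Δ0: n0=1 v=0 y=0 x=1 q=1 u=0 z=0 r=0 p=1 clk=1
  Δ1: n0:1→0, clk:1→0
  Δ2: y:0→1
  Δ3: q:1→0
  Δ4: v:0→1
  (4Δ to stable)

4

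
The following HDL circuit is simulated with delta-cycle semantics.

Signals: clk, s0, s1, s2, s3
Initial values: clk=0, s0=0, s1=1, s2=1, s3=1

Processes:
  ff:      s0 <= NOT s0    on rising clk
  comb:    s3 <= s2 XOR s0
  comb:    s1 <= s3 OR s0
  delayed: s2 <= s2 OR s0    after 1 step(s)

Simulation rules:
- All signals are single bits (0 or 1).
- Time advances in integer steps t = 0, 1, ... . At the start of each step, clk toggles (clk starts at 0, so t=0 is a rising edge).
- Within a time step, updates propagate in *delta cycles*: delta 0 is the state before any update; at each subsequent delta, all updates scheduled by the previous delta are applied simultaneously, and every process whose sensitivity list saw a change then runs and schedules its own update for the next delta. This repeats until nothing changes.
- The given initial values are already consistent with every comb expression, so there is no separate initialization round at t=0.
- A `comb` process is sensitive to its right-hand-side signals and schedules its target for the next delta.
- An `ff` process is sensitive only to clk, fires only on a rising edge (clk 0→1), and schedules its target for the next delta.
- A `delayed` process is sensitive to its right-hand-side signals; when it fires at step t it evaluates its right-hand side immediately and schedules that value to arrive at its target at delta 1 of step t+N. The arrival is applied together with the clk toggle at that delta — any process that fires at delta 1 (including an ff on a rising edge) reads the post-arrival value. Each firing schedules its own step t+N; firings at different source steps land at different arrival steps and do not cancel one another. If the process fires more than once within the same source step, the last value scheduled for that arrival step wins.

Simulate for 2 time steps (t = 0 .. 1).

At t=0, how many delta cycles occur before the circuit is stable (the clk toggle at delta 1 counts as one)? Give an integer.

3

[bits: clk,s3,s2,s1,s0]
t=0: Δ0=01110 Δ1=11110 Δ2=11111 Δ3=10111 | 3Δ
t=1: Δ0=10111 Δ1=00111 | 1Δ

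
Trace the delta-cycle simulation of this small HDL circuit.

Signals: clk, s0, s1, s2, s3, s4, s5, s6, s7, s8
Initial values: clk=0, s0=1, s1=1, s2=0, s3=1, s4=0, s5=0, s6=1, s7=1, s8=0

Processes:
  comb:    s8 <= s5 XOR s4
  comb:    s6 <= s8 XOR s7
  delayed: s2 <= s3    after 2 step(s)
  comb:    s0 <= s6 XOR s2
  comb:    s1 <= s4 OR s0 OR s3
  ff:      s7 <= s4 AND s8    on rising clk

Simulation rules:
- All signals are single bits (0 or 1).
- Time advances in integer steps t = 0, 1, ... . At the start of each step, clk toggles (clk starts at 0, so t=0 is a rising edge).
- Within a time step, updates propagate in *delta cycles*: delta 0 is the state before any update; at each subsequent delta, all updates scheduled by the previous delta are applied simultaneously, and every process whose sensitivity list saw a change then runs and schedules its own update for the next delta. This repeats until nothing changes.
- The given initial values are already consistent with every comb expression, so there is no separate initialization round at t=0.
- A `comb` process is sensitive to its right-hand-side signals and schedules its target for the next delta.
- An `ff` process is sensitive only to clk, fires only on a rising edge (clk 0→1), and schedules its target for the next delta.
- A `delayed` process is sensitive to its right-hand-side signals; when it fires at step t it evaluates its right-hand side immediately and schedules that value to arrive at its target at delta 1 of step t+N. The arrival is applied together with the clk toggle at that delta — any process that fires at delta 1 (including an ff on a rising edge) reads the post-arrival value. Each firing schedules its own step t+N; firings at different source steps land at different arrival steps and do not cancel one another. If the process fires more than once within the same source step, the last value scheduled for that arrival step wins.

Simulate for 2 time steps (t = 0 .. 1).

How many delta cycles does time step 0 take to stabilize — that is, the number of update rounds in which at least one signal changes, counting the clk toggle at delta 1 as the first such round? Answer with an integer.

4

[bits: s2,s3,s5,s8,s7,s0,s4,clk,s6,s1]
t=0: Δ0=0100110011 Δ1=0100110111 Δ2=0100010111 Δ3=0100010101 Δ4=0100000101 | 4Δ
t=1: Δ0=0100000101 Δ1=0100000001 | 1Δ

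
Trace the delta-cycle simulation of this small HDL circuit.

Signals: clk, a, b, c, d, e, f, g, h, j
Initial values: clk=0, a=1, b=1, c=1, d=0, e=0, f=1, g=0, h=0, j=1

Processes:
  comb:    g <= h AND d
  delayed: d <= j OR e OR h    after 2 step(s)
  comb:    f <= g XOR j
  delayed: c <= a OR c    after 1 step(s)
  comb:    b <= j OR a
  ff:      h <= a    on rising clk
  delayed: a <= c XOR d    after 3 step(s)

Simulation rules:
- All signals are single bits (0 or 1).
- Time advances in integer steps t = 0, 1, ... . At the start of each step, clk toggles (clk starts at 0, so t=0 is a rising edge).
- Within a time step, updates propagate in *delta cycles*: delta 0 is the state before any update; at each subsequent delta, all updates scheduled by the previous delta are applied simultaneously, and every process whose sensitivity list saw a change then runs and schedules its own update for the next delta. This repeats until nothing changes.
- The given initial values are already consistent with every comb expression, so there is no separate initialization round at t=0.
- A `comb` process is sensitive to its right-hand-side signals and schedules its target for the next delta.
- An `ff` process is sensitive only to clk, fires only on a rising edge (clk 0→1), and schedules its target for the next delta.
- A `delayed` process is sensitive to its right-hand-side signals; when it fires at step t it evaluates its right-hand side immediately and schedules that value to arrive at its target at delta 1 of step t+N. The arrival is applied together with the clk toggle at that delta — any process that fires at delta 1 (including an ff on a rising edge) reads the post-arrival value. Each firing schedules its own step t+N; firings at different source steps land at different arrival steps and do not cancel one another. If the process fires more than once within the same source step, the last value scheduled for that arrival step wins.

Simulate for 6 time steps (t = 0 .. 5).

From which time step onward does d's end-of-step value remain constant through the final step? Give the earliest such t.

2

t=0 Δ0: f=1 b=1 g=0 clk=0 h=0 d=0 e=0 c=1 j=1 a=1
  Δ1: clk:0→1
  Δ2: h:0→1
  (2Δ to stable)
t=1 Δ0: f=1 b=1 g=0 clk=1 h=1 d=0 e=0 c=1 j=1 a=1
  Δ1: clk:1→0
  (1Δ to stable)
t=2 Δ0: f=1 b=1 g=0 clk=0 h=1 d=0 e=0 c=1 j=1 a=1
  Δ1: clk:0→1, d:0→1
  Δ2: g:0→1
  Δ3: f:1→0
  (3Δ to stable)
t=3 Δ0: f=0 b=1 g=1 clk=1 h=1 d=1 e=0 c=1 j=1 a=1
  Δ1: clk:1→0
  (1Δ to stable)
t=4 Δ0: f=0 b=1 g=1 clk=0 h=1 d=1 e=0 c=1 j=1 a=1
  Δ1: clk:0→1
  (1Δ to stable)
t=5 Δ0: f=0 b=1 g=1 clk=1 h=1 d=1 e=0 c=1 j=1 a=1
  Δ1: clk:1→0, a:1→0
  (1Δ to stable)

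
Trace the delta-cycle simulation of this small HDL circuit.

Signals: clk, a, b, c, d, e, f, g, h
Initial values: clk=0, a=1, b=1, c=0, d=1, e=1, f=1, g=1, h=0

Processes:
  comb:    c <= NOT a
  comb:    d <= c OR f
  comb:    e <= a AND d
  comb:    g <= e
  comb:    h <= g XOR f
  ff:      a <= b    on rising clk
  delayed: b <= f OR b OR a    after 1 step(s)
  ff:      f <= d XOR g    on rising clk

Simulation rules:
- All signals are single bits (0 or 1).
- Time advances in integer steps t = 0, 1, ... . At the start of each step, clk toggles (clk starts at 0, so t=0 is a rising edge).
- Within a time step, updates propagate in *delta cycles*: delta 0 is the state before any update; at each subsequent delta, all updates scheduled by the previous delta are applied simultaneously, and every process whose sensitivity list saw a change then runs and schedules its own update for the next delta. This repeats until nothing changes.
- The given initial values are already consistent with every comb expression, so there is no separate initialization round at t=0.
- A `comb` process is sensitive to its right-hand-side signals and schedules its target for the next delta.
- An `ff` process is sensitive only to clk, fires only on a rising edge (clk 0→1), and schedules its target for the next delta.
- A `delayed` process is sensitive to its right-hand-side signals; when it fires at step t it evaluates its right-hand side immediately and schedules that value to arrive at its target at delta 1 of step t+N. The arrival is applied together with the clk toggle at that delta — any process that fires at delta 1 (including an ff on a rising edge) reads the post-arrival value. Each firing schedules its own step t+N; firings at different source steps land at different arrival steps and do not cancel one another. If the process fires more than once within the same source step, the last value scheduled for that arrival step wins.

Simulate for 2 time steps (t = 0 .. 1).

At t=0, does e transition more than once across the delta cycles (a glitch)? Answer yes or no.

t=0 Δ0: d=1 clk=0 g=1 h=0 a=1 e=1 f=1 b=1 c=0
  Δ1: clk:0→1
  Δ2: f:1→0
  Δ3: d:1→0, h:0→1
  Δ4: e:1→0
  Δ5: g:1→0
  Δ6: h:1→0
  (6Δ to stable)
t=1 Δ0: d=0 clk=1 g=0 h=0 a=1 e=0 f=0 b=1 c=0
  Δ1: clk:1→0
  (1Δ to stable)

no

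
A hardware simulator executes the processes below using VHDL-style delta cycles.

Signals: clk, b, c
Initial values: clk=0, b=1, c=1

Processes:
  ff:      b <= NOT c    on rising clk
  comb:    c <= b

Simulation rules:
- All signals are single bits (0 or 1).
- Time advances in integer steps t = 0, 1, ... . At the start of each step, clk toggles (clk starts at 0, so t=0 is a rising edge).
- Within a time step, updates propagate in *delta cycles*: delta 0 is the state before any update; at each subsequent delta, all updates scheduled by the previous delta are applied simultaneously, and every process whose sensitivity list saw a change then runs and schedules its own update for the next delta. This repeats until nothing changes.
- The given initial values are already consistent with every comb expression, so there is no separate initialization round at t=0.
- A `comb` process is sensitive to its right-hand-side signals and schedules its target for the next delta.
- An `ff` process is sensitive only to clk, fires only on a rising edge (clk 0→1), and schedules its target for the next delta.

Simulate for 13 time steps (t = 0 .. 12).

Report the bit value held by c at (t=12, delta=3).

t0.Δ0 b=1 clk=0 c=1
t0.Δ1 b=1 clk=1 c=1
t0.Δ2 b=0 clk=1 c=1
t0.Δ3 b=0 clk=1 c=0
t1.Δ0 b=0 clk=1 c=0
t1.Δ1 b=0 clk=0 c=0
t2.Δ0 b=0 clk=0 c=0
t2.Δ1 b=0 clk=1 c=0
t2.Δ2 b=1 clk=1 c=0
t2.Δ3 b=1 clk=1 c=1
t3.Δ0 b=1 clk=1 c=1
t3.Δ1 b=1 clk=0 c=1
t4.Δ0 b=1 clk=0 c=1
t4.Δ1 b=1 clk=1 c=1
t4.Δ2 b=0 clk=1 c=1
t4.Δ3 b=0 clk=1 c=0
t5.Δ0 b=0 clk=1 c=0
t5.Δ1 b=0 clk=0 c=0
t6.Δ0 b=0 clk=0 c=0
t6.Δ1 b=0 clk=1 c=0
t6.Δ2 b=1 clk=1 c=0
t6.Δ3 b=1 clk=1 c=1
t7.Δ0 b=1 clk=1 c=1
t7.Δ1 b=1 clk=0 c=1
t8.Δ0 b=1 clk=0 c=1
t8.Δ1 b=1 clk=1 c=1
t8.Δ2 b=0 clk=1 c=1
t8.Δ3 b=0 clk=1 c=0
t9.Δ0 b=0 clk=1 c=0
t9.Δ1 b=0 clk=0 c=0
t10.Δ0 b=0 clk=0 c=0
t10.Δ1 b=0 clk=1 c=0
t10.Δ2 b=1 clk=1 c=0
t10.Δ3 b=1 clk=1 c=1
t11.Δ0 b=1 clk=1 c=1
t11.Δ1 b=1 clk=0 c=1
t12.Δ0 b=1 clk=0 c=1
t12.Δ1 b=1 clk=1 c=1
t12.Δ2 b=0 clk=1 c=1
t12.Δ3 b=0 clk=1 c=0

0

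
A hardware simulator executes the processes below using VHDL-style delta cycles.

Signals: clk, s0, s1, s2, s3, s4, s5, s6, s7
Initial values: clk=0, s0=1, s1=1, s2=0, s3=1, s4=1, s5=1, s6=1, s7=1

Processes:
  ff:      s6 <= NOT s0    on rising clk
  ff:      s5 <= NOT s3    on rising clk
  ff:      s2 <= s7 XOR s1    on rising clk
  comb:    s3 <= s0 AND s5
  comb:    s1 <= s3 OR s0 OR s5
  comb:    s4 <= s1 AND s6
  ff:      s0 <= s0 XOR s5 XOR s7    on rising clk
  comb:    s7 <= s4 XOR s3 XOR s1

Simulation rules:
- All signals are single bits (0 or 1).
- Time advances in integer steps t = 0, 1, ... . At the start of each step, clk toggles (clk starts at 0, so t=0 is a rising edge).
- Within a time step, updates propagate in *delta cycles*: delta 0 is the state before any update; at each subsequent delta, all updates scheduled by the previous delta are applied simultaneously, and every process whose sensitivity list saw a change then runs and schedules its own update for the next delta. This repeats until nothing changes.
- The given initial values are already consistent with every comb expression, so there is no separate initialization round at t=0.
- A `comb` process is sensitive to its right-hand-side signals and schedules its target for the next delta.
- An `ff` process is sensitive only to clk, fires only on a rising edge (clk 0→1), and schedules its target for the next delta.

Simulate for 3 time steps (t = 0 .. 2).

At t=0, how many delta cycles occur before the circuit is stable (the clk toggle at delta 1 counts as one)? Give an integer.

3

t0.Δ0 s2=0 s0=1 s6=1 s5=1 s3=1 s7=1 s1=1 clk=0 s4=1
t0.Δ1 s2=0 s0=1 s6=1 s5=1 s3=1 s7=1 s1=1 clk=1 s4=1
t0.Δ2 s2=0 s0=1 s6=0 s5=0 s3=1 s7=1 s1=1 clk=1 s4=1
t0.Δ3 s2=0 s0=1 s6=0 s5=0 s3=0 s7=1 s1=1 clk=1 s4=0
t1.Δ0 s2=0 s0=1 s6=0 s5=0 s3=0 s7=1 s1=1 clk=1 s4=0
t1.Δ1 s2=0 s0=1 s6=0 s5=0 s3=0 s7=1 s1=1 clk=0 s4=0
t2.Δ0 s2=0 s0=1 s6=0 s5=0 s3=0 s7=1 s1=1 clk=0 s4=0
t2.Δ1 s2=0 s0=1 s6=0 s5=0 s3=0 s7=1 s1=1 clk=1 s4=0
t2.Δ2 s2=0 s0=0 s6=0 s5=1 s3=0 s7=1 s1=1 clk=1 s4=0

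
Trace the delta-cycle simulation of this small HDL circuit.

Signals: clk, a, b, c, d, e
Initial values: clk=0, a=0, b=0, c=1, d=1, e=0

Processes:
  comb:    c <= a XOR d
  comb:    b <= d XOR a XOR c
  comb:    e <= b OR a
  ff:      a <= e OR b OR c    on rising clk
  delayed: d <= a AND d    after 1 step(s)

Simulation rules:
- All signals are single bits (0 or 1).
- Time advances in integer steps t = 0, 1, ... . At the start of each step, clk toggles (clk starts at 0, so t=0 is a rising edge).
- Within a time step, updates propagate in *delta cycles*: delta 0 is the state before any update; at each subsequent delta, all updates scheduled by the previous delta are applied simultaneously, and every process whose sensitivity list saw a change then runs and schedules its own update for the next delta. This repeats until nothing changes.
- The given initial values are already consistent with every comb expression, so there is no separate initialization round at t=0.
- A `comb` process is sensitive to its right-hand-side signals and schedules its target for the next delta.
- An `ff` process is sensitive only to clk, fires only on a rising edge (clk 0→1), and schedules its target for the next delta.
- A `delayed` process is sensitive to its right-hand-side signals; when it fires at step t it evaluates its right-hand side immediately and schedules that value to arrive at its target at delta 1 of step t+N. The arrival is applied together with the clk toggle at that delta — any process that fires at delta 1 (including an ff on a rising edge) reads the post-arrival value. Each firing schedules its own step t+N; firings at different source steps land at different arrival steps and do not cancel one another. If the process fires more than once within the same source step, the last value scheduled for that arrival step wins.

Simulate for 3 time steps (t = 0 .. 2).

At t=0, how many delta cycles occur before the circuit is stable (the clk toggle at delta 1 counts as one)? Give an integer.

[bits: a,c,b,d,clk,e]
t=0: Δ0=010100 Δ1=010110 Δ2=110110 Δ3=101111 Δ4=100111 | 4Δ
t=1: Δ0=100111 Δ1=100101 | 1Δ
t=2: Δ0=100101 Δ1=100111 | 1Δ

4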